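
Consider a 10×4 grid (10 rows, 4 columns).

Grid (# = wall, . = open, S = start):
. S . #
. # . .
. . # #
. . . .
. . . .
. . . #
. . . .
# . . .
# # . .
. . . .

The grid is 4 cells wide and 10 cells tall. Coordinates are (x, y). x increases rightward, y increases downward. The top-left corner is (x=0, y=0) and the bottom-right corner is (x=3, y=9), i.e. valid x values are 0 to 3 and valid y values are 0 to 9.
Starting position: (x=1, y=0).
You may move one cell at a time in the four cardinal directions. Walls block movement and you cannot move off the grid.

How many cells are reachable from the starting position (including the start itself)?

Answer: Reachable cells: 32

Derivation:
BFS flood-fill from (x=1, y=0):
  Distance 0: (x=1, y=0)
  Distance 1: (x=0, y=0), (x=2, y=0)
  Distance 2: (x=0, y=1), (x=2, y=1)
  Distance 3: (x=3, y=1), (x=0, y=2)
  Distance 4: (x=1, y=2), (x=0, y=3)
  Distance 5: (x=1, y=3), (x=0, y=4)
  Distance 6: (x=2, y=3), (x=1, y=4), (x=0, y=5)
  Distance 7: (x=3, y=3), (x=2, y=4), (x=1, y=5), (x=0, y=6)
  Distance 8: (x=3, y=4), (x=2, y=5), (x=1, y=6)
  Distance 9: (x=2, y=6), (x=1, y=7)
  Distance 10: (x=3, y=6), (x=2, y=7)
  Distance 11: (x=3, y=7), (x=2, y=8)
  Distance 12: (x=3, y=8), (x=2, y=9)
  Distance 13: (x=1, y=9), (x=3, y=9)
  Distance 14: (x=0, y=9)
Total reachable: 32 (grid has 32 open cells total)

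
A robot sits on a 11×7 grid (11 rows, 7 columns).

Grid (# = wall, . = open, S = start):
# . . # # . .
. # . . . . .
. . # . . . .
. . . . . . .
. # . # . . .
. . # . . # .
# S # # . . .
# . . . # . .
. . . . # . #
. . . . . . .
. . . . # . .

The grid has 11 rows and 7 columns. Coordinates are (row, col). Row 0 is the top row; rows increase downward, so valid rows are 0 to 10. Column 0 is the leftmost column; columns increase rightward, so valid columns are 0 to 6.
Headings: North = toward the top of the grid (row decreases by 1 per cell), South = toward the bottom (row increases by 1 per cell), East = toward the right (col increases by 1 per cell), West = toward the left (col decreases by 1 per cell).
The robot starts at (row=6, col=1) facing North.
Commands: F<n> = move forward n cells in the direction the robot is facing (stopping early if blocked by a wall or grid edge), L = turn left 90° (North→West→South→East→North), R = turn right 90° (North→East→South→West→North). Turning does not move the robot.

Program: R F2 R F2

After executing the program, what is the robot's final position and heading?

Answer: Final position: (row=8, col=1), facing South

Derivation:
Start: (row=6, col=1), facing North
  R: turn right, now facing East
  F2: move forward 0/2 (blocked), now at (row=6, col=1)
  R: turn right, now facing South
  F2: move forward 2, now at (row=8, col=1)
Final: (row=8, col=1), facing South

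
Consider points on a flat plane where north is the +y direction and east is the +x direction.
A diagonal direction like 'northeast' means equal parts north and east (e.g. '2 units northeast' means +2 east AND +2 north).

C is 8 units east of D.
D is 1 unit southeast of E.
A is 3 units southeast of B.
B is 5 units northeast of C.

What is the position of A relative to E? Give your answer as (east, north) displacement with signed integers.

Answer: A is at (east=17, north=1) relative to E.

Derivation:
Place E at the origin (east=0, north=0).
  D is 1 unit southeast of E: delta (east=+1, north=-1); D at (east=1, north=-1).
  C is 8 units east of D: delta (east=+8, north=+0); C at (east=9, north=-1).
  B is 5 units northeast of C: delta (east=+5, north=+5); B at (east=14, north=4).
  A is 3 units southeast of B: delta (east=+3, north=-3); A at (east=17, north=1).
Therefore A relative to E: (east=17, north=1).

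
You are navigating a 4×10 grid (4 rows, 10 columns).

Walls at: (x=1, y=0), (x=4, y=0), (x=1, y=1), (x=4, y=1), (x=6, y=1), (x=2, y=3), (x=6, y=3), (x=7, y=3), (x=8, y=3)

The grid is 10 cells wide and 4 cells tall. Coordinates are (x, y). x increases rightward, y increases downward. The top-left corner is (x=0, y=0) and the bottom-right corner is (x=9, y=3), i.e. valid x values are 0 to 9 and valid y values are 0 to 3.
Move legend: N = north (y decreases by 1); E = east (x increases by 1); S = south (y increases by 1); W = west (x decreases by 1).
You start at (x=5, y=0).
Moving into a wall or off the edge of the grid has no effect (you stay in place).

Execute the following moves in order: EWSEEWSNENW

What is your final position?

Start: (x=5, y=0)
  E (east): (x=5, y=0) -> (x=6, y=0)
  W (west): (x=6, y=0) -> (x=5, y=0)
  S (south): (x=5, y=0) -> (x=5, y=1)
  E (east): blocked, stay at (x=5, y=1)
  E (east): blocked, stay at (x=5, y=1)
  W (west): blocked, stay at (x=5, y=1)
  S (south): (x=5, y=1) -> (x=5, y=2)
  N (north): (x=5, y=2) -> (x=5, y=1)
  E (east): blocked, stay at (x=5, y=1)
  N (north): (x=5, y=1) -> (x=5, y=0)
  W (west): blocked, stay at (x=5, y=0)
Final: (x=5, y=0)

Answer: Final position: (x=5, y=0)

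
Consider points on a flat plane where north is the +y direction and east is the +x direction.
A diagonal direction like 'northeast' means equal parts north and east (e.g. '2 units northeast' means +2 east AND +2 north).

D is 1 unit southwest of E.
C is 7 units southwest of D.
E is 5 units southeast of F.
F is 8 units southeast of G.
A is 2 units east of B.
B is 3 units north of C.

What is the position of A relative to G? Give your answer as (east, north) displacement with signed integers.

Answer: A is at (east=7, north=-18) relative to G.

Derivation:
Place G at the origin (east=0, north=0).
  F is 8 units southeast of G: delta (east=+8, north=-8); F at (east=8, north=-8).
  E is 5 units southeast of F: delta (east=+5, north=-5); E at (east=13, north=-13).
  D is 1 unit southwest of E: delta (east=-1, north=-1); D at (east=12, north=-14).
  C is 7 units southwest of D: delta (east=-7, north=-7); C at (east=5, north=-21).
  B is 3 units north of C: delta (east=+0, north=+3); B at (east=5, north=-18).
  A is 2 units east of B: delta (east=+2, north=+0); A at (east=7, north=-18).
Therefore A relative to G: (east=7, north=-18).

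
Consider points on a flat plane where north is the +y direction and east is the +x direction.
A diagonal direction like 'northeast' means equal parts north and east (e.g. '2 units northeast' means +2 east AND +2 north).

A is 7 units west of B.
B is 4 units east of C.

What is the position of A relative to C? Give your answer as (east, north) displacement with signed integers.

Answer: A is at (east=-3, north=0) relative to C.

Derivation:
Place C at the origin (east=0, north=0).
  B is 4 units east of C: delta (east=+4, north=+0); B at (east=4, north=0).
  A is 7 units west of B: delta (east=-7, north=+0); A at (east=-3, north=0).
Therefore A relative to C: (east=-3, north=0).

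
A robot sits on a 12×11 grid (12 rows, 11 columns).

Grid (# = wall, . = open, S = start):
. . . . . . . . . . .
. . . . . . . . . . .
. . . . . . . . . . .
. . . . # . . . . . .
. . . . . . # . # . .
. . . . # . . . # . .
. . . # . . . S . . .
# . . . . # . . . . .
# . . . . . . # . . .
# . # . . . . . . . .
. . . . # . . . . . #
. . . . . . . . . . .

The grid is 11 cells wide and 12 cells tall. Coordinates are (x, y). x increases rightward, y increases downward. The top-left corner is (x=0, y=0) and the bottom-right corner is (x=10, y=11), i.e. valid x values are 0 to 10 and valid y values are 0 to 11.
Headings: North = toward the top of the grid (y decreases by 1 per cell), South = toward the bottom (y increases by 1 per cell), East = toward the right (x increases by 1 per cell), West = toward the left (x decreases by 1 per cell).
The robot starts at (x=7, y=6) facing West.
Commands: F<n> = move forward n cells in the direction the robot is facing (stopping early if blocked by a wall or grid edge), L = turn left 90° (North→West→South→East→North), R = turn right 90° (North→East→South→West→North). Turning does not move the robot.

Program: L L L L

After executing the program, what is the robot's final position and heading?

Start: (x=7, y=6), facing West
  L: turn left, now facing South
  L: turn left, now facing East
  L: turn left, now facing North
  L: turn left, now facing West
Final: (x=7, y=6), facing West

Answer: Final position: (x=7, y=6), facing West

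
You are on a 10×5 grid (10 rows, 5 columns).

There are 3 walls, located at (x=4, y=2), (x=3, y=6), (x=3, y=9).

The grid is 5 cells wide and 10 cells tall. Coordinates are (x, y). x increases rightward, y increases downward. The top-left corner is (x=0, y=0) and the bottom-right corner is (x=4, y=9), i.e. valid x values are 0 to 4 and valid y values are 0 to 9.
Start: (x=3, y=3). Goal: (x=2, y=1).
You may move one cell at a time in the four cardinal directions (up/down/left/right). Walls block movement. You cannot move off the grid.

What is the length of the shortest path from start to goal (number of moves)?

BFS from (x=3, y=3) until reaching (x=2, y=1):
  Distance 0: (x=3, y=3)
  Distance 1: (x=3, y=2), (x=2, y=3), (x=4, y=3), (x=3, y=4)
  Distance 2: (x=3, y=1), (x=2, y=2), (x=1, y=3), (x=2, y=4), (x=4, y=4), (x=3, y=5)
  Distance 3: (x=3, y=0), (x=2, y=1), (x=4, y=1), (x=1, y=2), (x=0, y=3), (x=1, y=4), (x=2, y=5), (x=4, y=5)  <- goal reached here
One shortest path (3 moves): (x=3, y=3) -> (x=2, y=3) -> (x=2, y=2) -> (x=2, y=1)

Answer: Shortest path length: 3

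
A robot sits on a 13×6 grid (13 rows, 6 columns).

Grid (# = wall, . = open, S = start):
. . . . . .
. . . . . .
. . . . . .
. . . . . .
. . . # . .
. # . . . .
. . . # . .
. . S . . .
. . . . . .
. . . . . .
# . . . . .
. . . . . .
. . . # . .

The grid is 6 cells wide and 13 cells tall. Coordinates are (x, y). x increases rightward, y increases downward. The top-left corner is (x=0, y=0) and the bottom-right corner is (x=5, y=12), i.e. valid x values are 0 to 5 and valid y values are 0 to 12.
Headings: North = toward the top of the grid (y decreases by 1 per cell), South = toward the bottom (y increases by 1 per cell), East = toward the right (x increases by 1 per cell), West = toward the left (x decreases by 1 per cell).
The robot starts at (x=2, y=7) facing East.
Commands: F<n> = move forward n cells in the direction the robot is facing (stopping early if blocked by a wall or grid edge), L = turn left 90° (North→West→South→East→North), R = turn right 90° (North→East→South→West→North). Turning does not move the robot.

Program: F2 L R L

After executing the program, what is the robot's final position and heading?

Start: (x=2, y=7), facing East
  F2: move forward 2, now at (x=4, y=7)
  L: turn left, now facing North
  R: turn right, now facing East
  L: turn left, now facing North
Final: (x=4, y=7), facing North

Answer: Final position: (x=4, y=7), facing North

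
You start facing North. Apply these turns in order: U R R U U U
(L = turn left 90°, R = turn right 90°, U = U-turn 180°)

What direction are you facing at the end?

Answer: Final heading: South

Derivation:
Start: North
  U (U-turn (180°)) -> South
  R (right (90° clockwise)) -> West
  R (right (90° clockwise)) -> North
  U (U-turn (180°)) -> South
  U (U-turn (180°)) -> North
  U (U-turn (180°)) -> South
Final: South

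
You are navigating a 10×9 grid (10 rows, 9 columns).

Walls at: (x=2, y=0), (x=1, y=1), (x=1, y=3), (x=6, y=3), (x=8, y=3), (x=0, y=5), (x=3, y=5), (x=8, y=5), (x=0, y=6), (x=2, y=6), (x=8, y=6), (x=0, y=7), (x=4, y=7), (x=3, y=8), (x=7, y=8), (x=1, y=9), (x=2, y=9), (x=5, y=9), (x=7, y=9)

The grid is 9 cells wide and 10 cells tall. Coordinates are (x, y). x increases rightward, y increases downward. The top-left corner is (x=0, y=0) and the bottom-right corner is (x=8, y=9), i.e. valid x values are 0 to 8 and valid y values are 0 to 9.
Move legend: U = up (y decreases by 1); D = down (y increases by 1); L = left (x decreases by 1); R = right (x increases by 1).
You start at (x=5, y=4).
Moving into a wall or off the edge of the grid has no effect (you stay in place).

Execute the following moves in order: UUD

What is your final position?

Answer: Final position: (x=5, y=3)

Derivation:
Start: (x=5, y=4)
  U (up): (x=5, y=4) -> (x=5, y=3)
  U (up): (x=5, y=3) -> (x=5, y=2)
  D (down): (x=5, y=2) -> (x=5, y=3)
Final: (x=5, y=3)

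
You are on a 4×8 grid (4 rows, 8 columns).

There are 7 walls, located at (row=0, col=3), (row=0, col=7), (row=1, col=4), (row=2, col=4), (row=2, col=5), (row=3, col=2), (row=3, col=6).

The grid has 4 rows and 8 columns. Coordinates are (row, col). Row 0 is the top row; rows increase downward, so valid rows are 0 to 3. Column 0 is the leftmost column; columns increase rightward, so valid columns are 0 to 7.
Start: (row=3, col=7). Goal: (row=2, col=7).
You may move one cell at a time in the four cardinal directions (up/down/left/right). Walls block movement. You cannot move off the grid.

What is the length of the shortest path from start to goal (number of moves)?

Answer: Shortest path length: 1

Derivation:
BFS from (row=3, col=7) until reaching (row=2, col=7):
  Distance 0: (row=3, col=7)
  Distance 1: (row=2, col=7)  <- goal reached here
One shortest path (1 moves): (row=3, col=7) -> (row=2, col=7)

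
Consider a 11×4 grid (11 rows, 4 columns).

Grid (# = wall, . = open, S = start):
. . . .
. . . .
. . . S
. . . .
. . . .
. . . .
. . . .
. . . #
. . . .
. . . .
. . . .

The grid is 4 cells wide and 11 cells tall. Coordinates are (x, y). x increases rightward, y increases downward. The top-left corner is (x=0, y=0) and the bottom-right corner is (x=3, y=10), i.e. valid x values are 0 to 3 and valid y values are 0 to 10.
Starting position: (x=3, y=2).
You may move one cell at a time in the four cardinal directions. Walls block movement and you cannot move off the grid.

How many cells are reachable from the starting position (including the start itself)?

Answer: Reachable cells: 43

Derivation:
BFS flood-fill from (x=3, y=2):
  Distance 0: (x=3, y=2)
  Distance 1: (x=3, y=1), (x=2, y=2), (x=3, y=3)
  Distance 2: (x=3, y=0), (x=2, y=1), (x=1, y=2), (x=2, y=3), (x=3, y=4)
  Distance 3: (x=2, y=0), (x=1, y=1), (x=0, y=2), (x=1, y=3), (x=2, y=4), (x=3, y=5)
  Distance 4: (x=1, y=0), (x=0, y=1), (x=0, y=3), (x=1, y=4), (x=2, y=5), (x=3, y=6)
  Distance 5: (x=0, y=0), (x=0, y=4), (x=1, y=5), (x=2, y=6)
  Distance 6: (x=0, y=5), (x=1, y=6), (x=2, y=7)
  Distance 7: (x=0, y=6), (x=1, y=7), (x=2, y=8)
  Distance 8: (x=0, y=7), (x=1, y=8), (x=3, y=8), (x=2, y=9)
  Distance 9: (x=0, y=8), (x=1, y=9), (x=3, y=9), (x=2, y=10)
  Distance 10: (x=0, y=9), (x=1, y=10), (x=3, y=10)
  Distance 11: (x=0, y=10)
Total reachable: 43 (grid has 43 open cells total)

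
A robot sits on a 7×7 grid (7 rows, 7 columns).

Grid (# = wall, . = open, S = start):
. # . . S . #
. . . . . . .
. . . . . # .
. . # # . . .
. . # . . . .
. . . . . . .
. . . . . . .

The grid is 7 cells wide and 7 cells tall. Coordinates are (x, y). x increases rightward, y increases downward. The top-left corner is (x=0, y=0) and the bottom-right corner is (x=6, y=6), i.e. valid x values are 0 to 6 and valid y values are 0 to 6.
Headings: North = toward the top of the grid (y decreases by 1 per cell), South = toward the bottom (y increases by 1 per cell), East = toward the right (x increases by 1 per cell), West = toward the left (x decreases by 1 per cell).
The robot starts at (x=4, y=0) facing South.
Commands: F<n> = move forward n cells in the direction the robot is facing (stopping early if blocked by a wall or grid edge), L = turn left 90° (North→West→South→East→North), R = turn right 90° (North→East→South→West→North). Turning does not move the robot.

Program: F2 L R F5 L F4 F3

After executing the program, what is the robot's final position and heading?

Answer: Final position: (x=6, y=6), facing East

Derivation:
Start: (x=4, y=0), facing South
  F2: move forward 2, now at (x=4, y=2)
  L: turn left, now facing East
  R: turn right, now facing South
  F5: move forward 4/5 (blocked), now at (x=4, y=6)
  L: turn left, now facing East
  F4: move forward 2/4 (blocked), now at (x=6, y=6)
  F3: move forward 0/3 (blocked), now at (x=6, y=6)
Final: (x=6, y=6), facing East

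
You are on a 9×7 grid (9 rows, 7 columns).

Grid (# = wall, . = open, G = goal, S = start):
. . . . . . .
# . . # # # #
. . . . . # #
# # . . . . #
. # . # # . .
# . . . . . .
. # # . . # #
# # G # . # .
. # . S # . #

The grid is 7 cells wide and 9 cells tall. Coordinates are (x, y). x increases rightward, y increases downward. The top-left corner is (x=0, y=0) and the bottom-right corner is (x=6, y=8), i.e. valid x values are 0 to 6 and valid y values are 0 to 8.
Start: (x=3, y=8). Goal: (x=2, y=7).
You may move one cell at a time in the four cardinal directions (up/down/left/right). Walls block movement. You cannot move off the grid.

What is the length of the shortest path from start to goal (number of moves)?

BFS from (x=3, y=8) until reaching (x=2, y=7):
  Distance 0: (x=3, y=8)
  Distance 1: (x=2, y=8)
  Distance 2: (x=2, y=7)  <- goal reached here
One shortest path (2 moves): (x=3, y=8) -> (x=2, y=8) -> (x=2, y=7)

Answer: Shortest path length: 2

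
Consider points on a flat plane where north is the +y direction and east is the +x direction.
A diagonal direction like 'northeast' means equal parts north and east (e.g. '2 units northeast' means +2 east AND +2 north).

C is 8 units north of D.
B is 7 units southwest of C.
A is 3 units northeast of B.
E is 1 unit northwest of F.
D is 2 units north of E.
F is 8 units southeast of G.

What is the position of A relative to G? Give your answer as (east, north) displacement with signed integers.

Answer: A is at (east=3, north=-1) relative to G.

Derivation:
Place G at the origin (east=0, north=0).
  F is 8 units southeast of G: delta (east=+8, north=-8); F at (east=8, north=-8).
  E is 1 unit northwest of F: delta (east=-1, north=+1); E at (east=7, north=-7).
  D is 2 units north of E: delta (east=+0, north=+2); D at (east=7, north=-5).
  C is 8 units north of D: delta (east=+0, north=+8); C at (east=7, north=3).
  B is 7 units southwest of C: delta (east=-7, north=-7); B at (east=0, north=-4).
  A is 3 units northeast of B: delta (east=+3, north=+3); A at (east=3, north=-1).
Therefore A relative to G: (east=3, north=-1).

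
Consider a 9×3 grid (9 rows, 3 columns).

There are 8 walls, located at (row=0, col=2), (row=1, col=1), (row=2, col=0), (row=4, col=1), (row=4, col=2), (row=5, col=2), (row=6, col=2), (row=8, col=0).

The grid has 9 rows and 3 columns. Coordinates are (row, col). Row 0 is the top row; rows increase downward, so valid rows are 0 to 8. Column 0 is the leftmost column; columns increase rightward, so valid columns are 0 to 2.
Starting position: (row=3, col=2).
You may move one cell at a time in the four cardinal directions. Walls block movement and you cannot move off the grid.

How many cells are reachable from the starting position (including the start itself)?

Answer: Reachable cells: 16

Derivation:
BFS flood-fill from (row=3, col=2):
  Distance 0: (row=3, col=2)
  Distance 1: (row=2, col=2), (row=3, col=1)
  Distance 2: (row=1, col=2), (row=2, col=1), (row=3, col=0)
  Distance 3: (row=4, col=0)
  Distance 4: (row=5, col=0)
  Distance 5: (row=5, col=1), (row=6, col=0)
  Distance 6: (row=6, col=1), (row=7, col=0)
  Distance 7: (row=7, col=1)
  Distance 8: (row=7, col=2), (row=8, col=1)
  Distance 9: (row=8, col=2)
Total reachable: 16 (grid has 19 open cells total)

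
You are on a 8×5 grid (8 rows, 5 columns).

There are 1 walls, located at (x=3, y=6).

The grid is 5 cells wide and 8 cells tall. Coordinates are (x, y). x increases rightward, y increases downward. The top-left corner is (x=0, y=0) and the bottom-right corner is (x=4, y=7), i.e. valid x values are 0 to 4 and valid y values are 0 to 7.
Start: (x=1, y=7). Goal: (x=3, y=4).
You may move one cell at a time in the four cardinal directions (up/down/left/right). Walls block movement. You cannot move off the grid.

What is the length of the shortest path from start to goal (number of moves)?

BFS from (x=1, y=7) until reaching (x=3, y=4):
  Distance 0: (x=1, y=7)
  Distance 1: (x=1, y=6), (x=0, y=7), (x=2, y=7)
  Distance 2: (x=1, y=5), (x=0, y=6), (x=2, y=6), (x=3, y=7)
  Distance 3: (x=1, y=4), (x=0, y=5), (x=2, y=5), (x=4, y=7)
  Distance 4: (x=1, y=3), (x=0, y=4), (x=2, y=4), (x=3, y=5), (x=4, y=6)
  Distance 5: (x=1, y=2), (x=0, y=3), (x=2, y=3), (x=3, y=4), (x=4, y=5)  <- goal reached here
One shortest path (5 moves): (x=1, y=7) -> (x=2, y=7) -> (x=2, y=6) -> (x=2, y=5) -> (x=3, y=5) -> (x=3, y=4)

Answer: Shortest path length: 5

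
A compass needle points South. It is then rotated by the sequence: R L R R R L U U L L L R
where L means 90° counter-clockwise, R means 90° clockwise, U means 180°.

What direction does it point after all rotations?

Start: South
  R (right (90° clockwise)) -> West
  L (left (90° counter-clockwise)) -> South
  R (right (90° clockwise)) -> West
  R (right (90° clockwise)) -> North
  R (right (90° clockwise)) -> East
  L (left (90° counter-clockwise)) -> North
  U (U-turn (180°)) -> South
  U (U-turn (180°)) -> North
  L (left (90° counter-clockwise)) -> West
  L (left (90° counter-clockwise)) -> South
  L (left (90° counter-clockwise)) -> East
  R (right (90° clockwise)) -> South
Final: South

Answer: Final heading: South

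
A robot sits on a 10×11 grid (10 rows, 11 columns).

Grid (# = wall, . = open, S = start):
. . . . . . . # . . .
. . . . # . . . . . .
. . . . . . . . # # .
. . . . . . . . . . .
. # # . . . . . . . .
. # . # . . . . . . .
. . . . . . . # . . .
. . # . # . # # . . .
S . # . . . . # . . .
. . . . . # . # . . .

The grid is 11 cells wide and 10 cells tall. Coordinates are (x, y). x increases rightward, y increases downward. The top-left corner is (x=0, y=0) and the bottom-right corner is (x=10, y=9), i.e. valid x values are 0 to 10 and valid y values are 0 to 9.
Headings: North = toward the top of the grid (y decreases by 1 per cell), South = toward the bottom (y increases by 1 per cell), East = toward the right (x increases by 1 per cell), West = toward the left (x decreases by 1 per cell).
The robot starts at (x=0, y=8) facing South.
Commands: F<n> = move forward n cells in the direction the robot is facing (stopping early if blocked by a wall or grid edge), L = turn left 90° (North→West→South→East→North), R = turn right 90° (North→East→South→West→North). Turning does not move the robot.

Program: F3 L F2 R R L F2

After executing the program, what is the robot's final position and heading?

Answer: Final position: (x=2, y=9), facing South

Derivation:
Start: (x=0, y=8), facing South
  F3: move forward 1/3 (blocked), now at (x=0, y=9)
  L: turn left, now facing East
  F2: move forward 2, now at (x=2, y=9)
  R: turn right, now facing South
  R: turn right, now facing West
  L: turn left, now facing South
  F2: move forward 0/2 (blocked), now at (x=2, y=9)
Final: (x=2, y=9), facing South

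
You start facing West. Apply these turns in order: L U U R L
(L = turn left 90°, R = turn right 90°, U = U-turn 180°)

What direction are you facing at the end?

Answer: Final heading: South

Derivation:
Start: West
  L (left (90° counter-clockwise)) -> South
  U (U-turn (180°)) -> North
  U (U-turn (180°)) -> South
  R (right (90° clockwise)) -> West
  L (left (90° counter-clockwise)) -> South
Final: South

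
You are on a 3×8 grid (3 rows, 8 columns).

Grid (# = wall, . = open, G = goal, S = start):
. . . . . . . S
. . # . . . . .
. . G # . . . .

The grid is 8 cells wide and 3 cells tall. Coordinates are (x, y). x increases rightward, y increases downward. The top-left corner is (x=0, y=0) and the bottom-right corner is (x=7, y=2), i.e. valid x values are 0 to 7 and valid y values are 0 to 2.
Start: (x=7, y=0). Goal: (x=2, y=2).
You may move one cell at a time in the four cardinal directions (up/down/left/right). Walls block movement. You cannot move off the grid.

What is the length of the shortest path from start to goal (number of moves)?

BFS from (x=7, y=0) until reaching (x=2, y=2):
  Distance 0: (x=7, y=0)
  Distance 1: (x=6, y=0), (x=7, y=1)
  Distance 2: (x=5, y=0), (x=6, y=1), (x=7, y=2)
  Distance 3: (x=4, y=0), (x=5, y=1), (x=6, y=2)
  Distance 4: (x=3, y=0), (x=4, y=1), (x=5, y=2)
  Distance 5: (x=2, y=0), (x=3, y=1), (x=4, y=2)
  Distance 6: (x=1, y=0)
  Distance 7: (x=0, y=0), (x=1, y=1)
  Distance 8: (x=0, y=1), (x=1, y=2)
  Distance 9: (x=0, y=2), (x=2, y=2)  <- goal reached here
One shortest path (9 moves): (x=7, y=0) -> (x=6, y=0) -> (x=5, y=0) -> (x=4, y=0) -> (x=3, y=0) -> (x=2, y=0) -> (x=1, y=0) -> (x=1, y=1) -> (x=1, y=2) -> (x=2, y=2)

Answer: Shortest path length: 9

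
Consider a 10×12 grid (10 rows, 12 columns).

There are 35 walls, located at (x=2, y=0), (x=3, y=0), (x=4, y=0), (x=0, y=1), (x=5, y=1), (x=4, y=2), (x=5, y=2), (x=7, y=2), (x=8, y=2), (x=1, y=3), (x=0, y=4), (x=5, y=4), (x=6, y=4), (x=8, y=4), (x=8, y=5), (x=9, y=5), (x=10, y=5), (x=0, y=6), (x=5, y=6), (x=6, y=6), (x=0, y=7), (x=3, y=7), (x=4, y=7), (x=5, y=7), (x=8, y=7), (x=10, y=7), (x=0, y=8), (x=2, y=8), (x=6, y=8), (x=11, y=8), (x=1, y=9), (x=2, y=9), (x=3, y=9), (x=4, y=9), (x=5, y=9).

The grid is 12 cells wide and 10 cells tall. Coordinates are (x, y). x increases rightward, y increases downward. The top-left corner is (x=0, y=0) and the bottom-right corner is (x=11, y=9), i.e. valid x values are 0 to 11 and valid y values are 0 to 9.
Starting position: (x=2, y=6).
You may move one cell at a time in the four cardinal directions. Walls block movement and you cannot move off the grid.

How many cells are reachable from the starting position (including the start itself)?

Answer: Reachable cells: 81

Derivation:
BFS flood-fill from (x=2, y=6):
  Distance 0: (x=2, y=6)
  Distance 1: (x=2, y=5), (x=1, y=6), (x=3, y=6), (x=2, y=7)
  Distance 2: (x=2, y=4), (x=1, y=5), (x=3, y=5), (x=4, y=6), (x=1, y=7)
  Distance 3: (x=2, y=3), (x=1, y=4), (x=3, y=4), (x=0, y=5), (x=4, y=5), (x=1, y=8)
  Distance 4: (x=2, y=2), (x=3, y=3), (x=4, y=4), (x=5, y=5)
  Distance 5: (x=2, y=1), (x=1, y=2), (x=3, y=2), (x=4, y=3), (x=6, y=5)
  Distance 6: (x=1, y=1), (x=3, y=1), (x=0, y=2), (x=5, y=3), (x=7, y=5)
  Distance 7: (x=1, y=0), (x=4, y=1), (x=0, y=3), (x=6, y=3), (x=7, y=4), (x=7, y=6)
  Distance 8: (x=0, y=0), (x=6, y=2), (x=7, y=3), (x=8, y=6), (x=7, y=7)
  Distance 9: (x=6, y=1), (x=8, y=3), (x=9, y=6), (x=6, y=7), (x=7, y=8)
  Distance 10: (x=6, y=0), (x=7, y=1), (x=9, y=3), (x=10, y=6), (x=9, y=7), (x=8, y=8), (x=7, y=9)
  Distance 11: (x=5, y=0), (x=7, y=0), (x=8, y=1), (x=9, y=2), (x=10, y=3), (x=9, y=4), (x=11, y=6), (x=9, y=8), (x=6, y=9), (x=8, y=9)
  Distance 12: (x=8, y=0), (x=9, y=1), (x=10, y=2), (x=11, y=3), (x=10, y=4), (x=11, y=5), (x=11, y=7), (x=10, y=8), (x=9, y=9)
  Distance 13: (x=9, y=0), (x=10, y=1), (x=11, y=2), (x=11, y=4), (x=10, y=9)
  Distance 14: (x=10, y=0), (x=11, y=1), (x=11, y=9)
  Distance 15: (x=11, y=0)
Total reachable: 81 (grid has 85 open cells total)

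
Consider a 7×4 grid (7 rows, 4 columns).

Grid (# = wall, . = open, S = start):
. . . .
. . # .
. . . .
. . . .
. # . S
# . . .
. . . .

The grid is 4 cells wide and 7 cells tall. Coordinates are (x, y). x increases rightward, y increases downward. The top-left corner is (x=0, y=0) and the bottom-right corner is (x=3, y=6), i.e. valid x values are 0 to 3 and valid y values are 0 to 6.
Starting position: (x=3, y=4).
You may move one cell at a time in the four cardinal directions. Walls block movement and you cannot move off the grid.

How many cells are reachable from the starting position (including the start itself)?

BFS flood-fill from (x=3, y=4):
  Distance 0: (x=3, y=4)
  Distance 1: (x=3, y=3), (x=2, y=4), (x=3, y=5)
  Distance 2: (x=3, y=2), (x=2, y=3), (x=2, y=5), (x=3, y=6)
  Distance 3: (x=3, y=1), (x=2, y=2), (x=1, y=3), (x=1, y=5), (x=2, y=6)
  Distance 4: (x=3, y=0), (x=1, y=2), (x=0, y=3), (x=1, y=6)
  Distance 5: (x=2, y=0), (x=1, y=1), (x=0, y=2), (x=0, y=4), (x=0, y=6)
  Distance 6: (x=1, y=0), (x=0, y=1)
  Distance 7: (x=0, y=0)
Total reachable: 25 (grid has 25 open cells total)

Answer: Reachable cells: 25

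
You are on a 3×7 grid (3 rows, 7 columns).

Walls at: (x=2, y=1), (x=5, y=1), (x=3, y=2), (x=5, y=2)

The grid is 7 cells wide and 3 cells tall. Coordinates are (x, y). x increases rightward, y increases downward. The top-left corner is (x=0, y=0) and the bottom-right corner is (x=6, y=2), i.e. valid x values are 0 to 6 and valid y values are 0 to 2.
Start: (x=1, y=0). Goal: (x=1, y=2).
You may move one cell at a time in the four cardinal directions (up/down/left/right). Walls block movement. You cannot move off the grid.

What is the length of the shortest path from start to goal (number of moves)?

Answer: Shortest path length: 2

Derivation:
BFS from (x=1, y=0) until reaching (x=1, y=2):
  Distance 0: (x=1, y=0)
  Distance 1: (x=0, y=0), (x=2, y=0), (x=1, y=1)
  Distance 2: (x=3, y=0), (x=0, y=1), (x=1, y=2)  <- goal reached here
One shortest path (2 moves): (x=1, y=0) -> (x=1, y=1) -> (x=1, y=2)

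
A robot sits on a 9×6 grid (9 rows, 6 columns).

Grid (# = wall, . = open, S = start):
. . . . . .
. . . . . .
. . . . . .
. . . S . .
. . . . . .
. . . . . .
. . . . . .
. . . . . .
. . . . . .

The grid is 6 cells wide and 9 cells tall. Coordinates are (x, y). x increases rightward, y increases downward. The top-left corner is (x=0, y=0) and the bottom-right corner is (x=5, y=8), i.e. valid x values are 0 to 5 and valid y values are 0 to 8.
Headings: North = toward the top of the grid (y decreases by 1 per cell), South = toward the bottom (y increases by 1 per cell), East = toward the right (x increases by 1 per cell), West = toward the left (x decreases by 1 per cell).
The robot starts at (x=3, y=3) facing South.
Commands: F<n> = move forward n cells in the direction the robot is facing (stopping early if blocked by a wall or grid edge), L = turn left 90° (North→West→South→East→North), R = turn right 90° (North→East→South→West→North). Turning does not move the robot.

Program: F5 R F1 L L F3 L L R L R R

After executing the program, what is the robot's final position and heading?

Start: (x=3, y=3), facing South
  F5: move forward 5, now at (x=3, y=8)
  R: turn right, now facing West
  F1: move forward 1, now at (x=2, y=8)
  L: turn left, now facing South
  L: turn left, now facing East
  F3: move forward 3, now at (x=5, y=8)
  L: turn left, now facing North
  L: turn left, now facing West
  R: turn right, now facing North
  L: turn left, now facing West
  R: turn right, now facing North
  R: turn right, now facing East
Final: (x=5, y=8), facing East

Answer: Final position: (x=5, y=8), facing East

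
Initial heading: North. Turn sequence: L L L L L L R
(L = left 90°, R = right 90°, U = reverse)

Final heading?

Answer: Final heading: West

Derivation:
Start: North
  L (left (90° counter-clockwise)) -> West
  L (left (90° counter-clockwise)) -> South
  L (left (90° counter-clockwise)) -> East
  L (left (90° counter-clockwise)) -> North
  L (left (90° counter-clockwise)) -> West
  L (left (90° counter-clockwise)) -> South
  R (right (90° clockwise)) -> West
Final: West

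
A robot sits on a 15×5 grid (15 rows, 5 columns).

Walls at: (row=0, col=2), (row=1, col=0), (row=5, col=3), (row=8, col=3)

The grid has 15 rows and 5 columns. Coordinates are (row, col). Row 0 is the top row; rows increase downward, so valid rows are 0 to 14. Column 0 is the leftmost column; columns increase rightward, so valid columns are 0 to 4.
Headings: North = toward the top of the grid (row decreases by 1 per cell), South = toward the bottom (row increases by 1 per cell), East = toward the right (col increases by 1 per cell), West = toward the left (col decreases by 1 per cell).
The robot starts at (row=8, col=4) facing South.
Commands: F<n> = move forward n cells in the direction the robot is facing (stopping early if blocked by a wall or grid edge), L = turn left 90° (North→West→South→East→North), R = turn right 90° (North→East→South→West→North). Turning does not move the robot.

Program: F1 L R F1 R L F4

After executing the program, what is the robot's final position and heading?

Start: (row=8, col=4), facing South
  F1: move forward 1, now at (row=9, col=4)
  L: turn left, now facing East
  R: turn right, now facing South
  F1: move forward 1, now at (row=10, col=4)
  R: turn right, now facing West
  L: turn left, now facing South
  F4: move forward 4, now at (row=14, col=4)
Final: (row=14, col=4), facing South

Answer: Final position: (row=14, col=4), facing South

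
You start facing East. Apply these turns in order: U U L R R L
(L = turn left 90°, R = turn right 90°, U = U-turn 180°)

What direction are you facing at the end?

Answer: Final heading: East

Derivation:
Start: East
  U (U-turn (180°)) -> West
  U (U-turn (180°)) -> East
  L (left (90° counter-clockwise)) -> North
  R (right (90° clockwise)) -> East
  R (right (90° clockwise)) -> South
  L (left (90° counter-clockwise)) -> East
Final: East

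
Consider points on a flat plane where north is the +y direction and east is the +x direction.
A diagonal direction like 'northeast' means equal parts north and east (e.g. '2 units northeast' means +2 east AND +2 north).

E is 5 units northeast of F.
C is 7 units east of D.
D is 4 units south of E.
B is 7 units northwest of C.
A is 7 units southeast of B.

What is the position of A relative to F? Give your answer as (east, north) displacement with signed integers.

Place F at the origin (east=0, north=0).
  E is 5 units northeast of F: delta (east=+5, north=+5); E at (east=5, north=5).
  D is 4 units south of E: delta (east=+0, north=-4); D at (east=5, north=1).
  C is 7 units east of D: delta (east=+7, north=+0); C at (east=12, north=1).
  B is 7 units northwest of C: delta (east=-7, north=+7); B at (east=5, north=8).
  A is 7 units southeast of B: delta (east=+7, north=-7); A at (east=12, north=1).
Therefore A relative to F: (east=12, north=1).

Answer: A is at (east=12, north=1) relative to F.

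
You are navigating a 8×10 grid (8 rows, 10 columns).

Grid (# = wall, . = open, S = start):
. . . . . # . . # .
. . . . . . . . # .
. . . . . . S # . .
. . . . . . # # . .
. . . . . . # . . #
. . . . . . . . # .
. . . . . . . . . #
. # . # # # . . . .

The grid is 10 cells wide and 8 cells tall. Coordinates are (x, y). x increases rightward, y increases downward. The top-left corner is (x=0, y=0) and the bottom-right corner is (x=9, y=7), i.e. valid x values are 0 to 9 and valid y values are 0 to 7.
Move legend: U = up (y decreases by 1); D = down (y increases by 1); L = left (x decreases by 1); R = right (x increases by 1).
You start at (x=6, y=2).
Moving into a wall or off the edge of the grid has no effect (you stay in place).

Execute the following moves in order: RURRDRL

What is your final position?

Answer: Final position: (x=6, y=1)

Derivation:
Start: (x=6, y=2)
  R (right): blocked, stay at (x=6, y=2)
  U (up): (x=6, y=2) -> (x=6, y=1)
  R (right): (x=6, y=1) -> (x=7, y=1)
  R (right): blocked, stay at (x=7, y=1)
  D (down): blocked, stay at (x=7, y=1)
  R (right): blocked, stay at (x=7, y=1)
  L (left): (x=7, y=1) -> (x=6, y=1)
Final: (x=6, y=1)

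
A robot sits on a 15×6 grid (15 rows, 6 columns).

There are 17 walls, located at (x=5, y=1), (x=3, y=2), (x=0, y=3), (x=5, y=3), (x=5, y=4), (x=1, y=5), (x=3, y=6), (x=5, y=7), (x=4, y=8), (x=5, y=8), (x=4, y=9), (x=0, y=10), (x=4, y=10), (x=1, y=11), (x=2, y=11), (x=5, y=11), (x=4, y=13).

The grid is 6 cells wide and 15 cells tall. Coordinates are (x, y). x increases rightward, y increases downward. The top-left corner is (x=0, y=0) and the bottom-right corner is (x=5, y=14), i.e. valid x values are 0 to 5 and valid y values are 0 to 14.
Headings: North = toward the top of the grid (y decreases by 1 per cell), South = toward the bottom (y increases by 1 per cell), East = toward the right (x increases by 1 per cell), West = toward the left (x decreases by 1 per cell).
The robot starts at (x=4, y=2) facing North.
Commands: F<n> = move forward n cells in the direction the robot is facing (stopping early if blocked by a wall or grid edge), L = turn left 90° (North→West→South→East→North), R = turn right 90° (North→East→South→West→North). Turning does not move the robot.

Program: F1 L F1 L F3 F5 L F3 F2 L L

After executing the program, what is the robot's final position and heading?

Answer: Final position: (x=4, y=1), facing West

Derivation:
Start: (x=4, y=2), facing North
  F1: move forward 1, now at (x=4, y=1)
  L: turn left, now facing West
  F1: move forward 1, now at (x=3, y=1)
  L: turn left, now facing South
  F3: move forward 0/3 (blocked), now at (x=3, y=1)
  F5: move forward 0/5 (blocked), now at (x=3, y=1)
  L: turn left, now facing East
  F3: move forward 1/3 (blocked), now at (x=4, y=1)
  F2: move forward 0/2 (blocked), now at (x=4, y=1)
  L: turn left, now facing North
  L: turn left, now facing West
Final: (x=4, y=1), facing West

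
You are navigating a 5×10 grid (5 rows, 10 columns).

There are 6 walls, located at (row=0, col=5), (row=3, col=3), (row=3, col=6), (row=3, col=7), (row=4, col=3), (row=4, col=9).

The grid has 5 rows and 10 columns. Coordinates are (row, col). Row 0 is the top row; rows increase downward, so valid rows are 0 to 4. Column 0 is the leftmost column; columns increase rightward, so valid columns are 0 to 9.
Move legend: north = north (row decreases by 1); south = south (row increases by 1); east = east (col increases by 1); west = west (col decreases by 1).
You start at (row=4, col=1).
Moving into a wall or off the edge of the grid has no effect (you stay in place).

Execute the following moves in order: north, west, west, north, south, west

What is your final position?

Answer: Final position: (row=3, col=0)

Derivation:
Start: (row=4, col=1)
  north (north): (row=4, col=1) -> (row=3, col=1)
  west (west): (row=3, col=1) -> (row=3, col=0)
  west (west): blocked, stay at (row=3, col=0)
  north (north): (row=3, col=0) -> (row=2, col=0)
  south (south): (row=2, col=0) -> (row=3, col=0)
  west (west): blocked, stay at (row=3, col=0)
Final: (row=3, col=0)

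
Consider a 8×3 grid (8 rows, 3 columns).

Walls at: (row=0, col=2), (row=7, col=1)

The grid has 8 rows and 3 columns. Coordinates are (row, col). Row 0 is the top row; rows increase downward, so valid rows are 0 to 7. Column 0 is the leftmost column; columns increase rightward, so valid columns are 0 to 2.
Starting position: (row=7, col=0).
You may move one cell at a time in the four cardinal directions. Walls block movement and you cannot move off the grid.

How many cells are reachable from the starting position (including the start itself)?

BFS flood-fill from (row=7, col=0):
  Distance 0: (row=7, col=0)
  Distance 1: (row=6, col=0)
  Distance 2: (row=5, col=0), (row=6, col=1)
  Distance 3: (row=4, col=0), (row=5, col=1), (row=6, col=2)
  Distance 4: (row=3, col=0), (row=4, col=1), (row=5, col=2), (row=7, col=2)
  Distance 5: (row=2, col=0), (row=3, col=1), (row=4, col=2)
  Distance 6: (row=1, col=0), (row=2, col=1), (row=3, col=2)
  Distance 7: (row=0, col=0), (row=1, col=1), (row=2, col=2)
  Distance 8: (row=0, col=1), (row=1, col=2)
Total reachable: 22 (grid has 22 open cells total)

Answer: Reachable cells: 22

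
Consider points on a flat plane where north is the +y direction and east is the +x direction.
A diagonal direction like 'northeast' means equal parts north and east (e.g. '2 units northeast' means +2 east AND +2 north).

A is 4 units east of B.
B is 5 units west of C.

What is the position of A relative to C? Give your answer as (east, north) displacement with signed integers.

Answer: A is at (east=-1, north=0) relative to C.

Derivation:
Place C at the origin (east=0, north=0).
  B is 5 units west of C: delta (east=-5, north=+0); B at (east=-5, north=0).
  A is 4 units east of B: delta (east=+4, north=+0); A at (east=-1, north=0).
Therefore A relative to C: (east=-1, north=0).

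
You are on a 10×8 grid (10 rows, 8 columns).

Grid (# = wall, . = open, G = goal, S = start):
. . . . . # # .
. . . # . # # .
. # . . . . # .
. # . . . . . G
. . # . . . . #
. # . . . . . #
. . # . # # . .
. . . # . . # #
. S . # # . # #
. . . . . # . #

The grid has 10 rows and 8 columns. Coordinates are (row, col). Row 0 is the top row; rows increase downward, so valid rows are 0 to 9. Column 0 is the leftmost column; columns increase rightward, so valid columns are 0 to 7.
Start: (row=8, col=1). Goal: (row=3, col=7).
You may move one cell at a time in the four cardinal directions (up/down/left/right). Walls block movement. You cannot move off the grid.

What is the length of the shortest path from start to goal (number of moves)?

BFS from (row=8, col=1) until reaching (row=3, col=7):
  Distance 0: (row=8, col=1)
  Distance 1: (row=7, col=1), (row=8, col=0), (row=8, col=2), (row=9, col=1)
  Distance 2: (row=6, col=1), (row=7, col=0), (row=7, col=2), (row=9, col=0), (row=9, col=2)
  Distance 3: (row=6, col=0), (row=9, col=3)
  Distance 4: (row=5, col=0), (row=9, col=4)
  Distance 5: (row=4, col=0)
  Distance 6: (row=3, col=0), (row=4, col=1)
  Distance 7: (row=2, col=0)
  Distance 8: (row=1, col=0)
  Distance 9: (row=0, col=0), (row=1, col=1)
  Distance 10: (row=0, col=1), (row=1, col=2)
  Distance 11: (row=0, col=2), (row=2, col=2)
  Distance 12: (row=0, col=3), (row=2, col=3), (row=3, col=2)
  Distance 13: (row=0, col=4), (row=2, col=4), (row=3, col=3)
  Distance 14: (row=1, col=4), (row=2, col=5), (row=3, col=4), (row=4, col=3)
  Distance 15: (row=3, col=5), (row=4, col=4), (row=5, col=3)
  Distance 16: (row=3, col=6), (row=4, col=5), (row=5, col=2), (row=5, col=4), (row=6, col=3)
  Distance 17: (row=3, col=7), (row=4, col=6), (row=5, col=5)  <- goal reached here
One shortest path (17 moves): (row=8, col=1) -> (row=8, col=0) -> (row=7, col=0) -> (row=6, col=0) -> (row=5, col=0) -> (row=4, col=0) -> (row=3, col=0) -> (row=2, col=0) -> (row=1, col=0) -> (row=1, col=1) -> (row=1, col=2) -> (row=2, col=2) -> (row=2, col=3) -> (row=2, col=4) -> (row=2, col=5) -> (row=3, col=5) -> (row=3, col=6) -> (row=3, col=7)

Answer: Shortest path length: 17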